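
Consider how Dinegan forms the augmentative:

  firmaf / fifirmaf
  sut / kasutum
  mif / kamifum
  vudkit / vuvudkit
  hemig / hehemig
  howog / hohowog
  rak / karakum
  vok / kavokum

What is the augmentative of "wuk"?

vudkit and sut both end in -t yet inflect differently (vuvudkit, kasutum), so the final letter is not what conditions the rule; the number of vowels is.
"wuk" has 1 vowel. The stems with 1 vowel (sut → kasutum, mif → kamifum, rak → karakum) add ka- … -um around the stem.
So wuk → kawukum.

kawukum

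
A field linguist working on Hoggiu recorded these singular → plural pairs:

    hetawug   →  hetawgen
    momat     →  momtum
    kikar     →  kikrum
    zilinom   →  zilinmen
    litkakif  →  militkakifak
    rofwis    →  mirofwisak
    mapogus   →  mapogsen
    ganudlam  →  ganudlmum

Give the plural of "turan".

turnum

"turan" has last vowel 'a'. The stems whose last vowel is 'a' (momat → momtum, kikar → kikrum, ganudlam → ganudlmum) delete the last vowel and add -um.
The other patterns: stems whose last vowel is 'i' add mi- … -ak around the stem; stems whose last vowel is 'o' or 'u' delete the last vowel and add -en.
So turan → turnum.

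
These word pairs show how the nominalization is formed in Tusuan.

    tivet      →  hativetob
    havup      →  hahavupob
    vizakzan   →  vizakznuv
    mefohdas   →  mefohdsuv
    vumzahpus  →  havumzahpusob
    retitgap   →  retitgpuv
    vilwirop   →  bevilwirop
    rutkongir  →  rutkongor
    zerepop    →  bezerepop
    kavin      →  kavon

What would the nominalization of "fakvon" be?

"fakvon" has last vowel 'o'. The stems whose last vowel is 'o' (zerepop → bezerepop, vilwirop → bevilwirop) add the prefix be-.
So fakvon → befakvon.

befakvon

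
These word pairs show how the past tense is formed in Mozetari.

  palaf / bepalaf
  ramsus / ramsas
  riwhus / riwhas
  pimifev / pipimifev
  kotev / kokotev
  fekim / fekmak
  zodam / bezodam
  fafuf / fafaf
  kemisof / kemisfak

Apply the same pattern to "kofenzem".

kokofenzem

"kofenzem" has last vowel 'e'. The stems whose last vowel is 'e' (kotev → kokotev, pimifev → pipimifev) repeat the first consonant+vowel as a prefix.
So kofenzem → kokofenzem.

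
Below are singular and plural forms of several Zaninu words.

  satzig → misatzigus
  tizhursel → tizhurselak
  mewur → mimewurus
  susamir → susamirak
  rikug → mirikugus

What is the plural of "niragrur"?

susamir and mewur both end in -r yet inflect differently (susamirak, mimewurus), so the final letter is not what conditions the rule; the number of vowels is.
"niragrur" has 3 vowels. The stems with 3 vowels (susamir → susamirak, tizhursel → tizhurselak) add -ak.
The other pattern: stems with 2 vowels add mi- … -us around the stem.
So niragrur → niragrurak.

niragrurak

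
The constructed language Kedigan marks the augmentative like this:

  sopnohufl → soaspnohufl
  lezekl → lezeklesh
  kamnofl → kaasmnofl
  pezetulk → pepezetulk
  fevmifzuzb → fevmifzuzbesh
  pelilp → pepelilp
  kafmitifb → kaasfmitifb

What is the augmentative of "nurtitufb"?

kafmitifb and fevmifzuzb both end in -b yet inflect differently (kaasfmitifb, fevmifzuzbesh), so the final letter is not what conditions the rule; the second-to-last letter is.
"nurtitufb" has second-to-last letter 'f'. The stems whose second-to-last letter is 'f' (kafmitifb → kaasfmitifb, kamnofl → kaasmnofl, sopnohufl → soaspnohufl) insert -as- after the first vowel.
So nurtitufb → nuasrtitufb.

nuasrtitufb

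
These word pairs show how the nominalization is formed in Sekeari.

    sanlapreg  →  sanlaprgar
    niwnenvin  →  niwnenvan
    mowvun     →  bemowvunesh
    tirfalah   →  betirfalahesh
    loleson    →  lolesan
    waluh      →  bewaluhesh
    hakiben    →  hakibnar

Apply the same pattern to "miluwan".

bemiluwanesh

"miluwan" has last vowel 'a'. The one such stem in the data (tirfalah → betirfalahesh) adds be- … -esh around the stem, so the same rule applies.
So miluwan → bemiluwanesh.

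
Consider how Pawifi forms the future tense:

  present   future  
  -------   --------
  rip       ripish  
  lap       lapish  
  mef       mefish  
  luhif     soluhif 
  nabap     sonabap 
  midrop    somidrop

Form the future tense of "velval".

sovelval

mef and luhif both end in -f yet inflect differently (mefish, soluhif), so the final letter is not what conditions the rule; the number of vowels is.
"velval" has 2 vowels. The stems with 2 vowels (luhif → soluhif, nabap → sonabap, midrop → somidrop) add the prefix so-.
The other pattern: stems with 1 vowel add -ish.
So velval → sovelval.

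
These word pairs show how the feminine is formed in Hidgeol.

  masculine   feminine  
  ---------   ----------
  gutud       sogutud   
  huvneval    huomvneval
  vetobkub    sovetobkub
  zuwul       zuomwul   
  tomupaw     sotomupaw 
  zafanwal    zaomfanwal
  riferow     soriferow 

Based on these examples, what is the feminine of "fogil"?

"fogil" ends in -l. The stems ending in -l (zuwul → zuomwul, huvneval → huomvneval, zafanwal → zaomfanwal) insert -om- after the first vowel.
The other pattern: stems ending in -b, -d or -w add the prefix so-.
So fogil → foomgil.

foomgil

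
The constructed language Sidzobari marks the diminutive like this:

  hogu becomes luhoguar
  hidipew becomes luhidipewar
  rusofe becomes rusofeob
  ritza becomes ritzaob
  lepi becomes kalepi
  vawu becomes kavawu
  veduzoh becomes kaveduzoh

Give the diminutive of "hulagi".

"hulagi" begins with h-. The stems beginning with h- (hogu → luhoguar, hidipew → luhidipewar) add lu- … -ar around the stem.
The other patterns: stems beginning with r- add -ob; stems beginning with l- or v- add the prefix ka-.
So hulagi → luhulagiar.

luhulagiar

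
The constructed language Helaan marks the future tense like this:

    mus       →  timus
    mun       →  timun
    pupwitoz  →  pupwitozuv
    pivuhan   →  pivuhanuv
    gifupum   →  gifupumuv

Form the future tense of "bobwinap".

bobwinapuv

mun and pivuhan both end in -n yet inflect differently (timun, pivuhanuv), so the final letter is not what conditions the rule; the number of vowels is.
"bobwinap" has 3 vowels. The stems with 3 vowels (pupwitoz → pupwitozuv, pivuhan → pivuhanuv, gifupum → gifupumuv) add -uv.
The other pattern: stems with 1 vowel add the prefix ti-.
So bobwinap → bobwinapuv.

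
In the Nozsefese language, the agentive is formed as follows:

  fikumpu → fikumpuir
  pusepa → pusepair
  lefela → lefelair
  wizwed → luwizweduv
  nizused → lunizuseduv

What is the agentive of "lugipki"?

fikumpu and nizused both have 3 vowels yet inflect differently (fikumpuir, lunizuseduv), so the number of vowels is not what conditions the rule; whether the stem ends in a vowel or a consonant is.
"lugipki" ends in a vowel. The stems ending in a vowel (fikumpu → fikumpuir, pusepa → pusepair, lefela → lefelair) add -ir.
So lugipki → lugipkiir.

lugipkiir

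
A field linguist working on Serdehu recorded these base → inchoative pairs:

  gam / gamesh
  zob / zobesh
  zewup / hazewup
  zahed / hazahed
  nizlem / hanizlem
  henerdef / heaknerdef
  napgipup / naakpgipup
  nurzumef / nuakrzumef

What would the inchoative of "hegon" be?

gam and nizlem both end in -m yet inflect differently (gamesh, hanizlem), so the final letter is not what conditions the rule; the number of vowels is.
"hegon" has 2 vowels. The stems with 2 vowels (zewup → hazewup, zahed → hazahed, nizlem → hanizlem) add the prefix ha-.
The other patterns: stems with 1 vowel add -esh; stems with 3 vowels insert -ak- after the first vowel.
So hegon → hahegon.

hahegon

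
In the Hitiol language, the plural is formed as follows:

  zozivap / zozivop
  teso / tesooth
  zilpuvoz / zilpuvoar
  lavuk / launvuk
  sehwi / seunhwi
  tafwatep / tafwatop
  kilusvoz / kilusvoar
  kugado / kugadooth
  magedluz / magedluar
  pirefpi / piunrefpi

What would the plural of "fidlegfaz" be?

fidlegfaar

"fidlegfaz" ends in -z. The stems ending in -z (kilusvoz → kilusvoar, zilpuvoz → zilpuvoar, magedluz → magedluar) drop the final letter and add -ar.
The other patterns: stems ending in -o add -oth; stems ending in -i or -k insert -un- after the first vowel; stems ending in -p change the last vowel to 'o'.
So fidlegfaz → fidlegfaar.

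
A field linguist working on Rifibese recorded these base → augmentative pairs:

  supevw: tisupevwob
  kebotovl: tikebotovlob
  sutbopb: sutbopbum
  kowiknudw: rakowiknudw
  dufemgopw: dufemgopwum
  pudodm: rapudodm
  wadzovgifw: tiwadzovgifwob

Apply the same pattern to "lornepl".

lorneplum

kowiknudw and dufemgopw both end in -w yet inflect differently (rakowiknudw, dufemgopwum), so the final letter is not what conditions the rule; the second-to-last letter is.
"lornepl" has second-to-last letter 'p'. The stems whose second-to-last letter is 'p' (sutbopb → sutbopbum, dufemgopw → dufemgopwum) add -um.
The other patterns: stems whose second-to-last letter is 'd' add the prefix ra-; stems whose second-to-last letter is 'f' or 'v' add ti- … -ob around the stem.
So lornepl → lorneplum.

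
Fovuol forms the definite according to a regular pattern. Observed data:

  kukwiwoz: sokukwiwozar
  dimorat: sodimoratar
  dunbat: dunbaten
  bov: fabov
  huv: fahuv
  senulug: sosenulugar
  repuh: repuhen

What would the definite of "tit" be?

fatit

"tit" has 1 vowel. The stems with 1 vowel (huv → fahuv, bov → fabov) add the prefix fa-.
So tit → fatit.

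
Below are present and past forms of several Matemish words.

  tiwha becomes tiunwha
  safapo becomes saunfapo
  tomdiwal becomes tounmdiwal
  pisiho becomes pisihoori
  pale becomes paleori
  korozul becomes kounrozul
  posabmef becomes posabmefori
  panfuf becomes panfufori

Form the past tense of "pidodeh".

pisiho and safapo both end in -o yet inflect differently (pisihoori, saunfapo), so the final letter is not what conditions the rule; the first letter is.
"pidodeh" begins with p-. The stems beginning with p- (pale → paleori, pisiho → pisihoori, panfuf → panfufori) add -ori.
The other pattern: stems beginning with k-, s- or t- insert -un- after the first vowel.
So pidodeh → pidodehori.

pidodehori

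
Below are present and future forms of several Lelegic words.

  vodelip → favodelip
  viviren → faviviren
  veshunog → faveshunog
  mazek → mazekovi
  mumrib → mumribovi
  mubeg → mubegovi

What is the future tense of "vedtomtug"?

veshunog and mubeg both end in -g yet inflect differently (faveshunog, mubegovi), so the final letter is not what conditions the rule; the number of vowels is.
"vedtomtug" has 3 vowels. The stems with 3 vowels (vodelip → favodelip, viviren → faviviren, veshunog → faveshunog) add the prefix fa-.
So vedtomtug → favedtomtug.

favedtomtug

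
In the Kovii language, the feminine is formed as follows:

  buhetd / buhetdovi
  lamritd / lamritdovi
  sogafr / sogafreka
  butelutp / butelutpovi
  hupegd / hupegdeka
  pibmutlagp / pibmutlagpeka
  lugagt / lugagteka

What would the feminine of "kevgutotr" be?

kevgutotrovi

butelutp and pibmutlagp both end in -p yet inflect differently (butelutpovi, pibmutlagpeka), so the final letter is not what conditions the rule; the second-to-last letter is.
"kevgutotr" has second-to-last letter 't'. The stems whose second-to-last letter is 't' (buhetd → buhetdovi, butelutp → butelutpovi, lamritd → lamritdovi) add -ovi.
So kevgutotr → kevgutotrovi.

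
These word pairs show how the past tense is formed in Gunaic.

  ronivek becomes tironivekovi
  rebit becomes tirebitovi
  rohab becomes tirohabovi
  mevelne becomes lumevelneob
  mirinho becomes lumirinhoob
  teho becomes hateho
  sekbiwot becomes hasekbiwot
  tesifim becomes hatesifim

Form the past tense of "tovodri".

mirinho and teho both end in -o yet inflect differently (lumirinhoob, hateho), so the final letter is not what conditions the rule; the first letter is.
"tovodri" begins with t-. The stems beginning with t- (teho → hateho, tesifim → hatesifim) add the prefix ha-.
The other patterns: stems beginning with r- add ti- … -ovi around the stem; stems beginning with m- add lu- … -ob around the stem.
So tovodri → hatovodri.

hatovodri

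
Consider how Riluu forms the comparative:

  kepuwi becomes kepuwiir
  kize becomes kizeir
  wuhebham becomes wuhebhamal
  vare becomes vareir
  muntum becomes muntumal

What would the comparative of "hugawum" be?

kize and muntum both have 2 vowels yet inflect differently (kizeir, muntumal), so the number of vowels is not what conditions the rule; whether the stem ends in a vowel or a consonant is.
"hugawum" ends in a consonant. The stems ending in a consonant (muntum → muntumal, wuhebham → wuhebhamal) add -al.
The other pattern: stems ending in a vowel add -ir.
So hugawum → hugawumal.

hugawumal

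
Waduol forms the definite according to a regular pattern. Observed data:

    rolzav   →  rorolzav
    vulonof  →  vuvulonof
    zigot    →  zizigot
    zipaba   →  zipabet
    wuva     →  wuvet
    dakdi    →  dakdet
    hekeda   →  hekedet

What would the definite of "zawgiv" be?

zazawgiv

"zawgiv" ends in a consonant. The stems ending in a consonant (rolzav → rorolzav, vulonof → vuvulonof, zigot → zizigot) repeat the first consonant+vowel as a prefix.
The other pattern: stems ending in a vowel drop the final letter and add -et.
So zawgiv → zazawgiv.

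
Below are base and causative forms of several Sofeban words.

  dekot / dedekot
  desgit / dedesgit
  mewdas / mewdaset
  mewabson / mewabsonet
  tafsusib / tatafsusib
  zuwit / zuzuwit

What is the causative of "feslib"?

mewabson and dekot both have last vowel 'o' yet inflect differently (mewabsonet, dedekot), so the last vowel is not what conditions the rule; the final letter is.
"feslib" ends in -b. The one such stem in the data (tafsusib → tatafsusib) repeats the first consonant+vowel as a prefix (as do zuwit, dekot), so the same rule applies.
So feslib → fefeslib.

fefeslib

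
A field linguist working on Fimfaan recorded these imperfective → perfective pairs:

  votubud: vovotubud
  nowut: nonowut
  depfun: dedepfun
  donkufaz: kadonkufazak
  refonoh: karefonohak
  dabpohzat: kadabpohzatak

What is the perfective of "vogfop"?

"vogfop" has last vowel 'o'. The one such stem in the data (refonoh → karefonohak) adds ka- … -ak around the stem, so the same rule applies.
So vogfop → kavogfopak.

kavogfopak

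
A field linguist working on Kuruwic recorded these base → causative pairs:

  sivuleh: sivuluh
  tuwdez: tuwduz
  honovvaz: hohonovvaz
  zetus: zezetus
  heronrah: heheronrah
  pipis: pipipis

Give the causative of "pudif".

pupudif

tuwdez and honovvaz both end in -z yet inflect differently (tuwduz, hohonovvaz), so the final letter is not what conditions the rule; the last vowel is.
"pudif" has last vowel 'i'. The one such stem in the data (pipis → pipipis) repeats the first consonant+vowel as a prefix (as do honovvaz, zetus), so the same rule applies.
The other pattern: stems whose last vowel is 'e' change the last vowel to 'u'.
So pudif → pupudif.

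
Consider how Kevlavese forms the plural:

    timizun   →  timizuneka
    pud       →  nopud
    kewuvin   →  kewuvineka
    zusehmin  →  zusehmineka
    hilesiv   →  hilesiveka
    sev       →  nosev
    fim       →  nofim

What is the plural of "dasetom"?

sev and hilesiv both end in -v yet inflect differently (nosev, hilesiveka), so the final letter is not what conditions the rule; the number of vowels is.
"dasetom" has 3 vowels. The stems with 3 vowels (timizun → timizuneka, hilesiv → hilesiveka, kewuvin → kewuvineka) add -eka.
The other pattern: stems with 1 vowel add the prefix no-.
So dasetom → dasetomeka.

dasetomeka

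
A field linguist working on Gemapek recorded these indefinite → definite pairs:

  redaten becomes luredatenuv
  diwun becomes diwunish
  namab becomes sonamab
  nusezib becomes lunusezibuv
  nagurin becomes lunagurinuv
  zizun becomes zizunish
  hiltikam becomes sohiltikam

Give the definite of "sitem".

nagurin and zizun both end in -n yet inflect differently (lunagurinuv, zizunish), so the final letter is not what conditions the rule; the last vowel is.
"sitem" has last vowel 'e'. The one such stem in the data (redaten → luredatenuv) adds lu- … -uv around the stem, so the same rule applies.
The other patterns: stems whose last vowel is 'u' add -ish; stems whose last vowel is 'a' add the prefix so-.
So sitem → lusitemuv.

lusitemuv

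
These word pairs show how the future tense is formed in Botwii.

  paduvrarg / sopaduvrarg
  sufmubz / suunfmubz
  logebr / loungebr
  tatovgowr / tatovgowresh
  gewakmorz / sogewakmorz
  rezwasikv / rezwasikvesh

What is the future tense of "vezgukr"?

vezgukresh

sufmubz and gewakmorz both end in -z yet inflect differently (suunfmubz, sogewakmorz), so the final letter is not what conditions the rule; the second-to-last letter is.
"vezgukr" has second-to-last letter 'k'. The one such stem in the data (rezwasikv → rezwasikvesh) adds -esh, so the same rule applies.
The other patterns: stems whose second-to-last letter is 'b' insert -un- after the first vowel; stems whose second-to-last letter is 'r' add the prefix so-.
So vezgukr → vezgukresh.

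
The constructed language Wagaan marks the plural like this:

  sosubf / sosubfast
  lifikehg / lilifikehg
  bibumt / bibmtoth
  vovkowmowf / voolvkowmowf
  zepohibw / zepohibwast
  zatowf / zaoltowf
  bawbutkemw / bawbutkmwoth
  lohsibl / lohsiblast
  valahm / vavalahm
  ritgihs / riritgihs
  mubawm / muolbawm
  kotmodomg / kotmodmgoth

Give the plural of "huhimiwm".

vovkowmowf and sosubf both end in -f yet inflect differently (voolvkowmowf, sosubfast), so the final letter is not what conditions the rule; the second-to-last letter is.
"huhimiwm" has second-to-last letter 'w'. The stems whose second-to-last letter is 'w' (vovkowmowf → voolvkowmowf, mubawm → muolbawm, zatowf → zaoltowf) insert -ol- after the first vowel.
The other patterns: stems whose second-to-last letter is 'b' add -ast; stems whose second-to-last letter is 'm' delete the last vowel and add -oth; stems whose second-to-last letter is 'h' repeat the first consonant+vowel as a prefix.
So huhimiwm → huolhimiwm.

huolhimiwm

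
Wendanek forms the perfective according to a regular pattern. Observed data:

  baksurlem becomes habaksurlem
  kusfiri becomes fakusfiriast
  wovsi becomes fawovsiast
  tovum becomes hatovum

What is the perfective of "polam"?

wovsi and tovum both have 2 vowels yet inflect differently (fawovsiast, hatovum), so the number of vowels is not what conditions the rule; the final letter is.
"polam" ends in -m. The stems ending in -m (tovum → hatovum, baksurlem → habaksurlem) add the prefix ha-.
The other pattern: stems ending in -i add fa- … -ast around the stem.
So polam → hapolam.

hapolam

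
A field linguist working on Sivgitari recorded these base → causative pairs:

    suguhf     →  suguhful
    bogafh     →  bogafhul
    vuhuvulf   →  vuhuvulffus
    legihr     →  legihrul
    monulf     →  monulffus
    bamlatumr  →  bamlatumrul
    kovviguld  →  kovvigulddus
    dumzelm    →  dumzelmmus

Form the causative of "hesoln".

hesolnnus

vuhuvulf and suguhf both end in -f yet inflect differently (vuhuvulffus, suguhful), so the final letter is not what conditions the rule; the second-to-last letter is.
"hesoln" has second-to-last letter 'l'. The stems whose second-to-last letter is 'l' (vuhuvulf → vuhuvulffus, kovviguld → kovvigulddus, dumzelm → dumzelmmus) double the final consonant and add -us.
The other pattern: stems whose second-to-last letter is 'f', 'h' or 'm' add -ul.
So hesoln → hesolnnus.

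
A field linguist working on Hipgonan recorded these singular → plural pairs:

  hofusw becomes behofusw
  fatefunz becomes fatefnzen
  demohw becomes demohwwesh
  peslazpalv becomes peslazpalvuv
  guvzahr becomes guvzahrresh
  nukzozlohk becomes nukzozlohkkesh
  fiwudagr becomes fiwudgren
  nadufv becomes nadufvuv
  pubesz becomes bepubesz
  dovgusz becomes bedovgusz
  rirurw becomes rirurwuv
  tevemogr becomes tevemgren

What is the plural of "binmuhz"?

binmuhzzesh

"binmuhz" has second-to-last letter 'h'. The stems whose second-to-last letter is 'h' (guvzahr → guvzahrresh, nukzozlohk → nukzozlohkkesh, demohw → demohwwesh) double the final consonant and add -esh.
So binmuhz → binmuhzzesh.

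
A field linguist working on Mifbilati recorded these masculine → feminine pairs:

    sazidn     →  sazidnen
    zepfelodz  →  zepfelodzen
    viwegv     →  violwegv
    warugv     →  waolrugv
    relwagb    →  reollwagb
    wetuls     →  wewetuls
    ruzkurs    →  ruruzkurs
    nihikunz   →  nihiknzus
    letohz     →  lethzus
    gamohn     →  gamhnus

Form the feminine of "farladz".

zepfelodz and nihikunz both end in -z yet inflect differently (zepfelodzen, nihiknzus), so the final letter is not what conditions the rule; the second-to-last letter is.
"farladz" has second-to-last letter 'd'. The stems whose second-to-last letter is 'd' (sazidn → sazidnen, zepfelodz → zepfelodzen) add -en.
So farladz → farladzen.

farladzen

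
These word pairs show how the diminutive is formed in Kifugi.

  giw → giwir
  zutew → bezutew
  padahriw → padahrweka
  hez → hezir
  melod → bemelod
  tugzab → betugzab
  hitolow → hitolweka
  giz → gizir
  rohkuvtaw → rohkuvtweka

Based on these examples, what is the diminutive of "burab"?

giw and zutew both end in -w yet inflect differently (giwir, bezutew), so the final letter is not what conditions the rule; the number of vowels is.
"burab" has 2 vowels. The stems with 2 vowels (zutew → bezutew, tugzab → betugzab, melod → bemelod) add the prefix be-.
The other patterns: stems with 1 vowel add -ir; stems with 3 vowels delete the last vowel and add -eka.
So burab → beburab.

beburab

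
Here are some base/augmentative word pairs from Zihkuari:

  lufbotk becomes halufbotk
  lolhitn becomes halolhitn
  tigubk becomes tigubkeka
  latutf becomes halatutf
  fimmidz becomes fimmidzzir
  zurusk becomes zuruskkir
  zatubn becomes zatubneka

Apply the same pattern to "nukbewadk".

nukbewadkkir

lolhitn and zatubn both end in -n yet inflect differently (halolhitn, zatubneka), so the final letter is not what conditions the rule; the second-to-last letter is.
"nukbewadk" has second-to-last letter 'd'. The one such stem in the data (fimmidz → fimmidzzir) doubles the final consonant and adds -ir (as does zurusk), so the same rule applies.
The other patterns: stems whose second-to-last letter is 't' add the prefix ha-; stems whose second-to-last letter is 'b' add -eka.
So nukbewadk → nukbewadkkir.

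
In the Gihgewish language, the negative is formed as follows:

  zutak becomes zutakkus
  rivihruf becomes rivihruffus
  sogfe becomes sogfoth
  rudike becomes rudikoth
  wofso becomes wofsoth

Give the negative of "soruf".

"soruf" ends in a consonant. The stems ending in a consonant (zutak → zutakkus, rivihruf → rivihruffus) double the final consonant and add -us.
The other pattern: stems ending in a vowel drop the final letter and add -oth.
So soruf → soruffus.

soruffus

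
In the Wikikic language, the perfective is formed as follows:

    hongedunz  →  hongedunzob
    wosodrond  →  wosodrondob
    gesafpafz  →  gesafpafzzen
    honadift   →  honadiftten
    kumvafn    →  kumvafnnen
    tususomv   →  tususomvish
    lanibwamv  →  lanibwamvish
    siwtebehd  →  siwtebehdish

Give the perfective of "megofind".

megofindob

"megofind" has second-to-last letter 'n'. The stems whose second-to-last letter is 'n' (hongedunz → hongedunzob, wosodrond → wosodrondob) add -ob.
The other patterns: stems whose second-to-last letter is 'f' double the final consonant and add -en; stems whose second-to-last letter is 'h' or 'm' add -ish.
So megofind → megofindob.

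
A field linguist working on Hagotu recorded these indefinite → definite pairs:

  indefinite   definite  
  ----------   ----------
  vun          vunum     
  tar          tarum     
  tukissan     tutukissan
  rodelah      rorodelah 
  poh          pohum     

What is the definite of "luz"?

luzum

poh and rodelah both end in -h yet inflect differently (pohum, rorodelah), so the final letter is not what conditions the rule; the number of vowels is.
"luz" has 1 vowel. The stems with 1 vowel (vun → vunum, tar → tarum, poh → pohum) add -um.
The other pattern: stems with 3 vowels repeat the first consonant+vowel as a prefix.
So luz → luzum.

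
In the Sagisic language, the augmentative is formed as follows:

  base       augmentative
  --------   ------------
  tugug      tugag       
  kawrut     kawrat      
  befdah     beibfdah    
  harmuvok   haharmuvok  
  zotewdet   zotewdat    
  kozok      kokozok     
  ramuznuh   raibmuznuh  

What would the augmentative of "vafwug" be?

vafwag

ramuznuh and kawrut both have last vowel 'u' yet inflect differently (raibmuznuh, kawrat), so the last vowel is not what conditions the rule; the final letter is.
"vafwug" ends in -g. The one such stem in the data (tugug → tugag) changes the last vowel to 'a' (as do kawrut, zotewdet), so the same rule applies.
The other patterns: stems ending in -h insert -ib- after the first vowel; stems ending in -k repeat the first consonant+vowel as a prefix.
So vafwug → vafwag.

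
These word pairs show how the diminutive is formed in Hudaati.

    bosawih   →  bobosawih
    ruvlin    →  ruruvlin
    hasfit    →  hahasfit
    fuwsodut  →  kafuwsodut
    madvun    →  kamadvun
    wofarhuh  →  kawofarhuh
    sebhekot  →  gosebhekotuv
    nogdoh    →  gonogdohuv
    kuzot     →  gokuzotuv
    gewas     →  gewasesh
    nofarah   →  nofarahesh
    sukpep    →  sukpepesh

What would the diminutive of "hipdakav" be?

hipdakavesh

"hipdakav" has last vowel 'a'. The stems whose last vowel is 'a' (gewas → gewasesh, nofarah → nofarahesh) add -esh.
The other patterns: stems whose last vowel is 'i' repeat the first consonant+vowel as a prefix; stems whose last vowel is 'u' add the prefix ka-; stems whose last vowel is 'o' add go- … -uv around the stem.
So hipdakav → hipdakavesh.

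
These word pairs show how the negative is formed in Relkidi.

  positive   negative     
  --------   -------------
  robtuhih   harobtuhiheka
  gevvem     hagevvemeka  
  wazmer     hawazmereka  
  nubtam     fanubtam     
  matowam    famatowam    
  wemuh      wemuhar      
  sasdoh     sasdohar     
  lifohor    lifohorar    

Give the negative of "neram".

"neram" has last vowel 'a'. The stems whose last vowel is 'a' (nubtam → fanubtam, matowam → famatowam) add the prefix fa-.
The other patterns: stems whose last vowel is 'e' or 'i' add ha- … -eka around the stem; stems whose last vowel is 'o' or 'u' add -ar.
So neram → faneram.

faneram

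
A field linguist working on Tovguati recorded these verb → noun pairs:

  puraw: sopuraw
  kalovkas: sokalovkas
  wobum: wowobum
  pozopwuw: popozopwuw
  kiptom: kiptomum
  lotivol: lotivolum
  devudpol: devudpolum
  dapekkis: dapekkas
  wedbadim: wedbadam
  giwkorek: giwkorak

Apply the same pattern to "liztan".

soliztan

"liztan" has last vowel 'a'. The stems whose last vowel is 'a' (puraw → sopuraw, kalovkas → sokalovkas) add the prefix so-.
The other patterns: stems whose last vowel is 'u' repeat the first consonant+vowel as a prefix; stems whose last vowel is 'o' add -um; stems whose last vowel is 'e' or 'i' change the last vowel to 'a'.
So liztan → soliztan.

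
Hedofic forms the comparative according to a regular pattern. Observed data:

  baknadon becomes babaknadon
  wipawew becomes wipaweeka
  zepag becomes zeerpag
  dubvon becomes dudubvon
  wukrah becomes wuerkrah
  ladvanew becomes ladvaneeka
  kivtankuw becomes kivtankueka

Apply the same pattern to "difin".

didifin

"difin" ends in -n. The stems ending in -n (baknadon → babaknadon, dubvon → dudubvon) repeat the first consonant+vowel as a prefix.
So difin → didifin.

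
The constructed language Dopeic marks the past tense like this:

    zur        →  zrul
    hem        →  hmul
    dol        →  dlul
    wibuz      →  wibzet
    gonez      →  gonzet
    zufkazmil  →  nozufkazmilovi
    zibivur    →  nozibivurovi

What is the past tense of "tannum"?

dol and zufkazmil both end in -l yet inflect differently (dlul, nozufkazmilovi), so the final letter is not what conditions the rule; the number of vowels is.
"tannum" has 2 vowels. The stems with 2 vowels (wibuz → wibzet, gonez → gonzet) delete the last vowel and add -et.
The other patterns: stems with 1 vowel delete the last vowel and add -ul; stems with 3 vowels add no- … -ovi around the stem.
So tannum → tannmet.

tannmet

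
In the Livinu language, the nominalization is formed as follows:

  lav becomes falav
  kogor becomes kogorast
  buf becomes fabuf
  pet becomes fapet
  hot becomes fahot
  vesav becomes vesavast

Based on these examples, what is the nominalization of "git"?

fagit

vesav and lav both end in -v yet inflect differently (vesavast, falav), so the final letter is not what conditions the rule; the number of vowels is.
"git" has 1 vowel. The stems with 1 vowel (hot → fahot, lav → falav, pet → fapet) add the prefix fa-.
So git → fagit.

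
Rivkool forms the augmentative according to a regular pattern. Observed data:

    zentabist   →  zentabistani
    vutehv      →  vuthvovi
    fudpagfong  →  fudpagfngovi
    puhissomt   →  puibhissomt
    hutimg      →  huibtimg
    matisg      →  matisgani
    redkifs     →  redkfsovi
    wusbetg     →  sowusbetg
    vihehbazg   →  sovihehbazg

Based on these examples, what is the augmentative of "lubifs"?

lubfsovi

wusbetg and matisg both end in -g yet inflect differently (sowusbetg, matisgani), so the final letter is not what conditions the rule; the second-to-last letter is.
"lubifs" has second-to-last letter 'f'. The one such stem in the data (redkifs → redkfsovi) deletes the last vowel and adds -ovi (as do vutehv, fudpagfong), so the same rule applies.
The other patterns: stems whose second-to-last letter is 't' or 'z' add the prefix so-; stems whose second-to-last letter is 's' add -ani; stems whose second-to-last letter is 'm' insert -ib- after the first vowel.
So lubifs → lubfsovi.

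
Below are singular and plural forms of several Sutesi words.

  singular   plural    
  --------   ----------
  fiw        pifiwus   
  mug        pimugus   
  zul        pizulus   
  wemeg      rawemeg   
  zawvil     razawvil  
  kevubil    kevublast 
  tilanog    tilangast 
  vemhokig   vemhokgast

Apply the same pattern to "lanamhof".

mug and wemeg both end in -g yet inflect differently (pimugus, rawemeg), so the final letter is not what conditions the rule; the number of vowels is.
"lanamhof" has 3 vowels. The stems with 3 vowels (kevubil → kevublast, tilanog → tilangast, vemhokig → vemhokgast) delete the last vowel and add -ast.
The other patterns: stems with 1 vowel add pi- … -us around the stem; stems with 2 vowels add the prefix ra-.
So lanamhof → lanamhfast.

lanamhfast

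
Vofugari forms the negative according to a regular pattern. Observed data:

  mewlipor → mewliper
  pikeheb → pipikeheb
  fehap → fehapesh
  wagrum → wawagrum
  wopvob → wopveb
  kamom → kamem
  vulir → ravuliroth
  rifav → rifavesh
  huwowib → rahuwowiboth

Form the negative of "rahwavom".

rahwavem

pikeheb and wopvob both end in -b yet inflect differently (pipikeheb, wopveb), so the final letter is not what conditions the rule; the last vowel is.
"rahwavom" has last vowel 'o'. The stems whose last vowel is 'o' (wopvob → wopveb, mewlipor → mewliper, kamom → kamem) change the last vowel to 'e'.
So rahwavom → rahwavem.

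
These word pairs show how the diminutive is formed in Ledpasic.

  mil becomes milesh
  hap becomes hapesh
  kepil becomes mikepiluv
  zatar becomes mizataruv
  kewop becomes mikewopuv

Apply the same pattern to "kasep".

mil and kepil both end in -l yet inflect differently (milesh, mikepiluv), so the final letter is not what conditions the rule; the number of vowels is.
"kasep" has 2 vowels. The stems with 2 vowels (kepil → mikepiluv, zatar → mizataruv, kewop → mikewopuv) add mi- … -uv around the stem.
The other pattern: stems with 1 vowel add -esh.
So kasep → mikasepuv.

mikasepuv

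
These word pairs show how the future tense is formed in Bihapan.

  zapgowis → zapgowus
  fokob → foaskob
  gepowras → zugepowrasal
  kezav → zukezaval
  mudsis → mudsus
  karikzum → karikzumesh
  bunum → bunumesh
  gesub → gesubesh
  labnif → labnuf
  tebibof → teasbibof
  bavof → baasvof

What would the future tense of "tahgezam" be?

zutahgezamal

gepowras and zapgowis both end in -s yet inflect differently (zugepowrasal, zapgowus), so the final letter is not what conditions the rule; the last vowel is.
"tahgezam" has last vowel 'a'. The stems whose last vowel is 'a' (kezav → zukezaval, gepowras → zugepowrasal) add zu- … -al around the stem.
The other patterns: stems whose last vowel is 'o' insert -as- after the first vowel; stems whose last vowel is 'i' change the last vowel to 'u'; stems whose last vowel is 'u' add -esh.
So tahgezam → zutahgezamal.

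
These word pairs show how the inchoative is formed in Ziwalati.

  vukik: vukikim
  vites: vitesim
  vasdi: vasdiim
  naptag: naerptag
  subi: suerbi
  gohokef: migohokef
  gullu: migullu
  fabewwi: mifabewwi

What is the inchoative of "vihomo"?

vihomoim

vasdi and subi both end in -i yet inflect differently (vasdiim, suerbi), so the final letter is not what conditions the rule; the first letter is.
"vihomo" begins with v-. The stems beginning with v- (vukik → vukikim, vites → vitesim, vasdi → vasdiim) add -im.
So vihomo → vihomoim.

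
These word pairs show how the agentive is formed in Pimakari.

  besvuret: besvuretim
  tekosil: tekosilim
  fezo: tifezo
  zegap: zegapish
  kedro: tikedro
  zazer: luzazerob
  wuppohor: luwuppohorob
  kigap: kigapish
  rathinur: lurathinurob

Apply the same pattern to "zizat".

zizatim

wuppohor and kedro both have last vowel 'o' yet inflect differently (luwuppohorob, tikedro), so the last vowel is not what conditions the rule; the final letter is.
"zizat" ends in -t. The one such stem in the data (besvuret → besvuretim) adds -im, so the same rule applies.
The other patterns: stems ending in -r add lu- … -ob around the stem; stems ending in -p add -ish; stems ending in -o add the prefix ti-.
So zizat → zizatim.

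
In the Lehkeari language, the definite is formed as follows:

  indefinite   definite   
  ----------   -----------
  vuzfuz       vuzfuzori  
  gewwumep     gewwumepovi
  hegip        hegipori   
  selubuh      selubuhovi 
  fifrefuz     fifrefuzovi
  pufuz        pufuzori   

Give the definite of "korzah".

fifrefuz and pufuz both end in -z yet inflect differently (fifrefuzovi, pufuzori), so the final letter is not what conditions the rule; the number of vowels is.
"korzah" has 2 vowels. The stems with 2 vowels (pufuz → pufuzori, hegip → hegipori, vuzfuz → vuzfuzori) add -ori.
So korzah → korzahori.

korzahori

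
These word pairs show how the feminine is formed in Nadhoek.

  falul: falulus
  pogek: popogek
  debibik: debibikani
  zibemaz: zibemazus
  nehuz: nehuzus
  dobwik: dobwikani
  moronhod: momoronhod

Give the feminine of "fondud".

"fondud" has last vowel 'u'. The stems whose last vowel is 'u' (falul → falulus, nehuz → nehuzus) add -us.
So fondud → fondudus.

fondudus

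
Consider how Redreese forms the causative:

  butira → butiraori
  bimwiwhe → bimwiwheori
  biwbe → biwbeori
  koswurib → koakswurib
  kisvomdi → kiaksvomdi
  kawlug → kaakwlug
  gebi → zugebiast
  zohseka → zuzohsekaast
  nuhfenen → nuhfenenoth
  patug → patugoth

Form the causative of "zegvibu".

zuzegvibuast

"zegvibu" begins with z-. The one such stem in the data (zohseka → zuzohsekaast) adds zu- … -ast around the stem, so the same rule applies.
The other patterns: stems beginning with b- add -ori; stems beginning with k- insert -ak- after the first vowel; stems beginning with n- or p- add -oth.
So zegvibu → zuzegvibuast.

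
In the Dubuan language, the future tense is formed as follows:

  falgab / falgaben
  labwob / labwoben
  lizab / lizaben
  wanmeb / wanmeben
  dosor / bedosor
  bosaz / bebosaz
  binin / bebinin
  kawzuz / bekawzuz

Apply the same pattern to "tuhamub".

"tuhamub" ends in -b. The stems ending in -b (falgab → falgaben, labwob → labwoben, lizab → lizaben) add -en.
The other pattern: stems ending in -n, -r or -z add the prefix be-.
So tuhamub → tuhamuben.

tuhamuben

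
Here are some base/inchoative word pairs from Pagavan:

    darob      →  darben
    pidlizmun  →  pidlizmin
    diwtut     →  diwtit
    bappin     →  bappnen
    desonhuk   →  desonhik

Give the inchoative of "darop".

pidlizmun and bappin both end in -n yet inflect differently (pidlizmin, bappnen), so the final letter is not what conditions the rule; the last vowel is.
"darop" has last vowel 'o'. The one such stem in the data (darob → darben) deletes the last vowel and adds -en (as does bappin), so the same rule applies.
The other pattern: stems whose last vowel is 'u' change the last vowel to 'i'.
So darop → darpen.

darpen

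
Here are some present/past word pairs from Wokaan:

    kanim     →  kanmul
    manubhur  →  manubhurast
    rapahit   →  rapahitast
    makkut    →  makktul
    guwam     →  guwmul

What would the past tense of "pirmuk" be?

pirmkul

rapahit and makkut both end in -t yet inflect differently (rapahitast, makktul), so the final letter is not what conditions the rule; the number of vowels is.
"pirmuk" has 2 vowels. The stems with 2 vowels (guwam → guwmul, makkut → makktul, kanim → kanmul) delete the last vowel and add -ul.
So pirmuk → pirmkul.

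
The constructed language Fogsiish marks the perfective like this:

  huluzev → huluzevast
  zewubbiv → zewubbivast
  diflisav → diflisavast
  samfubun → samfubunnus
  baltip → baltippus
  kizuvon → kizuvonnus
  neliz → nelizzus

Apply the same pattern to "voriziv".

vorizivast

zewubbiv and baltip both have last vowel 'i' yet inflect differently (zewubbivast, baltippus), so the last vowel is not what conditions the rule; the final letter is.
"voriziv" ends in -v. The stems ending in -v (huluzev → huluzevast, zewubbiv → zewubbivast, diflisav → diflisavast) add -ast.
The other pattern: stems ending in -n, -p or -z double the final consonant and add -us.
So voriziv → vorizivast.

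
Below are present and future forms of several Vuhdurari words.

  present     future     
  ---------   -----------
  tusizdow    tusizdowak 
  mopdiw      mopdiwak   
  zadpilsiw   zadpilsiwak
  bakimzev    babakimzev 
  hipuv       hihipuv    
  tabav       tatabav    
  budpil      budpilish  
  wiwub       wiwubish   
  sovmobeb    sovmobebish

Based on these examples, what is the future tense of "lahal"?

lahalish

mopdiw and budpil both have last vowel 'i' yet inflect differently (mopdiwak, budpilish), so the last vowel is not what conditions the rule; the final letter is.
"lahal" ends in -l. The one such stem in the data (budpil → budpilish) adds -ish, so the same rule applies.
The other patterns: stems ending in -w add -ak; stems ending in -v repeat the first consonant+vowel as a prefix.
So lahal → lahalish.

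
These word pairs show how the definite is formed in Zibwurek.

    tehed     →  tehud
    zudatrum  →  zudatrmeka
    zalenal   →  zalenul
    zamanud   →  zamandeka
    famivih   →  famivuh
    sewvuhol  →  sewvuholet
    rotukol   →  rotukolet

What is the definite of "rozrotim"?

rozrotum

zamanud and tehed both end in -d yet inflect differently (zamandeka, tehud), so the final letter is not what conditions the rule; the last vowel is.
"rozrotim" has last vowel 'i'. The one such stem in the data (famivih → famivuh) changes the last vowel to 'u' (as do tehed, zalenal), so the same rule applies.
The other patterns: stems whose last vowel is 'o' add -et; stems whose last vowel is 'u' delete the last vowel and add -eka.
So rozrotim → rozrotum.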